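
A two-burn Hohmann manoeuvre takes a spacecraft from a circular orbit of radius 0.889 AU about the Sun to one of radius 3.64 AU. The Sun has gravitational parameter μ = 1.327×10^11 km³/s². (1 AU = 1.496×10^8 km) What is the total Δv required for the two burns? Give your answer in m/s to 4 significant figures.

Δv = 14290 m/s

In km: r₁ = 0.889 × 1.496×10^8 = 1.329944×10^8 km; r₂ = 3.64 × 1.496×10^8 = 5.44544×10^8 km.
Transfer-ellipse semi-major axis a_t = (r₁ + r₂)/2 = (1.329944×10^8 + 5.44544×10^8)/2 = 3.387692×10^8 km.
At r₁ the circular-orbit speed is v₁ = √(μ/r₁) = 31.59 km/s.
Transfer-orbit speed at r₁ (vis-viva equation): v_p = √[μ(2/r₁ − 1/a_t)] = 40.05 km/s.
First burn Δv₁ = |v_p − v₁| = 8.460 km/s.
Circular speed at r₂: v₂ = √(μ/r₂) = 15.611 km/s.
Transfer-orbit speed at r₂: v_a = √[μ(2/r₂ − 1/a_t)] = 9.7810 km/s.
Second burn Δv₂ = |v₂ − v_a| = 5.830 km/s.
Total Δv = Δv₁ + Δv₂ = 14.29 km/s.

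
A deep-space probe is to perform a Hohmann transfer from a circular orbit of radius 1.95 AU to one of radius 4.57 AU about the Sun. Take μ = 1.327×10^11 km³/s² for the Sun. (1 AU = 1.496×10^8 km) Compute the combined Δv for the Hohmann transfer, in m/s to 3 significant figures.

Δv = 7080 m/s

In km: r₁ = 1.95 × 1.496×10^8 = 2.9172×10^8 km; r₂ = 4.57 × 1.496×10^8 = 6.83672×10^8 km.
Semi-major axis of the transfer orbit: a_t = (2.9172×10^8 + 6.83672×10^8)/2 = 4.87696×10^8 km.
At r₁ the circular-orbit speed is v₁ = √(μ/r₁) = 21.328 km/s.
On the transfer ellipse at r₁, v² = μ(2/r − 1/a) gives v_p = √[μ(2/r₁ − 1/a_t)] = 25.252 km/s.
First burn Δv₁ = |v_p − v₁| = 3.924 km/s.
Circular speed at r₂: v₂ = √(μ/r₂) = 13.932 km/s.
Transfer-orbit speed at r₂: v_a = √[μ(2/r₂ − 1/a_t)] = 10.775 km/s.
Second burn Δv₂ = |v₂ − v_a| = 3.157 km/s.
Total Δv = Δv₁ + Δv₂ = 7.081 km/s.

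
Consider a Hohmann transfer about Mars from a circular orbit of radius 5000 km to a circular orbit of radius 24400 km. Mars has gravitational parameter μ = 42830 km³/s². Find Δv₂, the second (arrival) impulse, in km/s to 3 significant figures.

The Hohmann ellipse has a_t = (r₁ + r₂)/2 = 14700 km.
Circular speed at r = 24400 km: v_c = √(μ/r) = 1.3249 km/s.
Transfer-orbit speed at the same r (vis-viva, a = a_t): v_t = √[μ(2/r − 1/a_t)] = 0.77269 km/s.
Δv₂ = |v_t − v_c| = |0.77269 − 1.3249| = 0.5522 km/s.

Δv₂ = 0.552 km/s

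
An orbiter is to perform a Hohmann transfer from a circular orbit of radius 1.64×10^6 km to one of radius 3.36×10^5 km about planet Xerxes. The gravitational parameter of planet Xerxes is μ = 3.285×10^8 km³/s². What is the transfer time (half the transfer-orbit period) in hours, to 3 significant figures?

t = 47.3 hours

Semi-major axis of the transfer orbit: a_t = (1.640×10^6 + 3.360×10^5)/2 = 9.880×10^5 km.
Half the transfer-orbit period gives t = π√(a_t³/μ) = 1.702×10^5 s.
Converting: 1.702×10^5 s ÷ 3600 s/hour = 47.3 hours.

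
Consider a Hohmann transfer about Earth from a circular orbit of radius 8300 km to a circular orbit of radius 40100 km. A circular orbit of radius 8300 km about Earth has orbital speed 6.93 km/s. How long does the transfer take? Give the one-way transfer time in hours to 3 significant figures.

From the circular-orbit relation v² = μ/r at r = 8300 km: μ = v²r = (6.93)² × 8300 = 3.98607×10^5 km³/s².
The Hohmann ellipse has a_t = (r₁ + r₂)/2 = 24200 km.
By Kepler's third law the transfer-orbit period is T = 2π√(a_t³/μ), so t = T/2 = 18730 s.
Converting: 18730 s ÷ 3600 s/hour = 5.20 hours.

t = 5.20 hours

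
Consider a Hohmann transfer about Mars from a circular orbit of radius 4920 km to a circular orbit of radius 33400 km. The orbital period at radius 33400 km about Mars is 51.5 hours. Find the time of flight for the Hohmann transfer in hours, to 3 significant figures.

t = 11.2 hours

From Kepler's third law T² = 4π²r³/μ at r = 33400 km, T = 51.5 hours = 51.5 × 3600 s = 1.854×10^5 s: μ = 4π²r³/T² = 42793.7 km³/s².
The Hohmann ellipse has a_t = (r₁ + r₂)/2 = 19160 km.
By Kepler's third law the transfer-orbit period is T = 2π√(a_t³/μ), so t = T/2 = 40280 s.
Converting: 40280 s ÷ 3600 s/hour = 11.2 hours.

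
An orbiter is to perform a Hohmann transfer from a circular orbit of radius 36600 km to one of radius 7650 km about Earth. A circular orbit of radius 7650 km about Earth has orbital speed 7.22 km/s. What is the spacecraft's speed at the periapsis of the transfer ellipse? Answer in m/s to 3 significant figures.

v = 9290 m/s

From the circular-orbit relation v² = μ/r at r = 7650 km: μ = v²r = (7.22)² × 7650 = 3.98782×10^5 km³/s².
The Hohmann ellipse has a_t = (r₁ + r₂)/2 = 22125 km.
The periapsis of the transfer ellipse is at r = 7650 km.
Applying v² = μ(2/r − 1/a_t): v = 9.286 km/s.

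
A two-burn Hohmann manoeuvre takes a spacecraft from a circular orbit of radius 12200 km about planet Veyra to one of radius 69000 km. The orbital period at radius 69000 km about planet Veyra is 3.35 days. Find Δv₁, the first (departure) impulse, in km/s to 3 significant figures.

From Kepler's third law T² = 4π²r³/μ at r = 69000 km, T = 3.35 days = 3.35 × 86400 s = 2.8944×10^5 s: μ = 4π²r³/T² = 1.54807×10^5 km³/s².
The Hohmann ellipse has a_t = (r₁ + r₂)/2 = 40600 km.
Circular speed at r = 12200 km: v_c = √(μ/r) = 3.562 km/s.
Vis-viva on the transfer ellipse at r = 12200 km gives v_t = √[μ(2/r − 1/a_t)] = 4.644 km/s.
Δv₁ = |v_t − v_c| = |4.644 − 3.562| = 1.082 km/s.

Δv₁ = 1.08 km/s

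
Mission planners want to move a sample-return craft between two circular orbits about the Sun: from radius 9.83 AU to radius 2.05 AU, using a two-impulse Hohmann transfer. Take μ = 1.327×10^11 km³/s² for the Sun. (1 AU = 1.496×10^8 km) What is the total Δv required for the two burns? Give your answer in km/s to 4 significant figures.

In km: r₁ = 9.83 × 1.496×10^8 = 1.470568×10^9 km; r₂ = 2.05 × 1.496×10^8 = 3.0668×10^8 km.
Transfer-ellipse semi-major axis a_t = (r₁ + r₂)/2 = (1.470568×10^9 + 3.0668×10^8)/2 = 8.88624×10^8 km.
Circular speed at r₁: v₁ = √(μ/r₁) = √(1.327×10^11/1.470568×10^9) = 9.4993 km/s.
On the transfer ellipse at r₁, vis-viva equation gives v_a = √[μ(2/r₁ − 1/a_t)] = 5.5805 km/s.
First burn Δv₁ = |v_a − v₁| = 3.919 km/s.
At r₂, v₂ = √(μ/r₂) = 20.801 km/s.
Transfer-orbit speed at r₂: v_p = √[μ(2/r₂ − 1/a_t)] = 26.759 km/s.
Second burn Δv₂ = |v₂ − v_p| = 5.958 km/s.
Total Δv = Δv₁ + Δv₂ = 9.877 km/s.

Δv = 9.877 km/s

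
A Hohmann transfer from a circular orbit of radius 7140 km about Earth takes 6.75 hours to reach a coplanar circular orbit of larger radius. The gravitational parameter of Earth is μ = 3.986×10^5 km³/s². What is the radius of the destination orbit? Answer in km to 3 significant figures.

Transfer time t = 6.75 hours = 24300 s, and t = π√(a_t³/μ).
So a_t = (μ t²/π²)^(1/3) = (3.986×10^5 × (24300)² / π²)^(1/3) = 28784 km.
Since a_t = (r₁ + r₂)/2, r₂ = 2a_t − r₁ = 2×28784 − 7140 = 50428 km.

r₂ = 50400 km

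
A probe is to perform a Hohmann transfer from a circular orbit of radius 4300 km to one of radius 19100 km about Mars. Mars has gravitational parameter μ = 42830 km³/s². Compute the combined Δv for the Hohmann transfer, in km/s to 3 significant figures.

Δv = 1.47 km/s

The Hohmann ellipse has a_t = (r₁ + r₂)/2 = 11700 km.
At r₁ the circular-orbit speed is v₁ = √(μ/r₁) = 3.1560 km/s.
Transfer-orbit speed at r₁ (v² = μ(2/r − 1/a)): v_p = √[μ(2/r₁ − 1/a_t)] = 4.0324 km/s.
First burn Δv₁ = |v_p − v₁| = 0.8764 km/s.
At r₂, v₂ = √(μ/r₂) = 1.497467 km/s.
Transfer-orbit speed at r₂: v_a = √[μ(2/r₂ − 1/a_t)] = 0.9078177 km/s.
Second burn Δv₂ = |v₂ − v_a| = 0.5896 km/s.
Total Δv = Δv₁ + Δv₂ = 1.466 km/s.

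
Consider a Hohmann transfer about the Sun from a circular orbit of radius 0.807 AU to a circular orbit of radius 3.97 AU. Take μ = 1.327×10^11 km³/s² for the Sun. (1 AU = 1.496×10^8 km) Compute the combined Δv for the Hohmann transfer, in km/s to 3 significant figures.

Δv = 15.8 km/s

In km: r₁ = 0.807 × 1.496×10^8 = 1.207272×10^8 km; r₂ = 3.97 × 1.496×10^8 = 5.93912×10^8 km.
Transfer-ellipse semi-major axis a_t = (r₁ + r₂)/2 = (1.207272×10^8 + 5.93912×10^8)/2 = 3.573196×10^8 km.
Circular speed at r₁: v₁ = √(μ/r₁) = √(1.327×10^11/1.207272×10^8) = 33.154 km/s.
On the transfer ellipse at r₁, v² = μ(2/r − 1/a) gives v_p = √[μ(2/r₁ − 1/a_t)] = 42.743 km/s.
First burn Δv₁ = |v_p − v₁| = 9.589 km/s.
Circular speed at r₂: v₂ = √(μ/r₂) = 14.948 km/s.
Transfer-orbit speed at r₂: v_a = √[μ(2/r₂ − 1/a_t)] = 8.6886 km/s.
Second burn Δv₂ = |v₂ − v_a| = 6.259 km/s.
Δv = Δv₁ + Δv₂ = 9.589 + 6.259 = 15.85 km/s.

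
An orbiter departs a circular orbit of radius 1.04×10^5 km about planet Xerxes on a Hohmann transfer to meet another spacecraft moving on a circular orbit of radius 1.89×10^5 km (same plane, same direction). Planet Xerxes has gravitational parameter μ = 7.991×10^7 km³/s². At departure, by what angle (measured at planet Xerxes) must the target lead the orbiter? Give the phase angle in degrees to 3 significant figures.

φ = 57.2°

Semi-major axis of the transfer orbit: a_t = (1.040×10^5 + 1.890×10^5)/2 = 1.465×10^5 km.
The half-period of the transfer ellipse is t = π√(a_t³/μ) = 19710 s.
The target's mean motion on its circular orbit is ω₂ = √(μ/r₂³) = 1.088×10^-4 rad/s.
Angle swept by the target during transfer: ω₂·t = 2.144 rad = 122.8°.
Arrival is 180° from departure on the ellipse, so φ = 180° − 122.8° = 57.2°.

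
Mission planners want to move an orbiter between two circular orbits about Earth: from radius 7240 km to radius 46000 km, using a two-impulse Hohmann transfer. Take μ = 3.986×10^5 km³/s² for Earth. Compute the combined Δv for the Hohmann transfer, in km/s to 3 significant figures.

The Hohmann ellipse has a_t = (r₁ + r₂)/2 = 26620 km.
Circular speed at r₁: v₁ = √(μ/r₁) = √(3.986×10^5/7240) = 7.4199 km/s.
Transfer-orbit speed at r₁ (vis-viva equation): v_p = √[μ(2/r₁ − 1/a_t)] = 9.7538 km/s.
First burn Δv₁ = |v_p − v₁| = 2.3339 km/s.
At r₂, v₂ = √(μ/r₂) = 2.9437 km/s.
Transfer-orbit speed at r₂: v_a = √[μ(2/r₂ − 1/a_t)] = 1.5352 km/s.
Second burn Δv₂ = |v₂ − v_a| = 1.4085 km/s.
Total Δv = Δv₁ + Δv₂ = 3.742 km/s.

Δv = 3.74 km/s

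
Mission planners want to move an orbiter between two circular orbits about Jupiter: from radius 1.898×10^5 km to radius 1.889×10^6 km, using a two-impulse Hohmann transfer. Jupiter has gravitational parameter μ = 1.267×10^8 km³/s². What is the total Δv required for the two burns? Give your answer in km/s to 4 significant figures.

Δv = 13.68 km/s

The Hohmann ellipse has a_t = (r₁ + r₂)/2 = 1.0394×10^6 km.
At r₁ the circular-orbit speed is v₁ = √(μ/r₁) = 25.837 km/s.
On the transfer ellipse at r₁, vis-viva gives v_p = √[μ(2/r₁ − 1/a_t)] = 34.831 km/s.
First burn Δv₁ = |v_p − v₁| = 8.994 km/s.
Circular speed at r₂: v₂ = √(μ/r₂) = 8.190 km/s.
Transfer-orbit speed at r₂: v_a = √[μ(2/r₂ − 1/a_t)] = 3.500 km/s.
Second burn Δv₂ = |v₂ − v_a| = 4.690 km/s.
Total Δv = Δv₁ + Δv₂ = 13.68 km/s.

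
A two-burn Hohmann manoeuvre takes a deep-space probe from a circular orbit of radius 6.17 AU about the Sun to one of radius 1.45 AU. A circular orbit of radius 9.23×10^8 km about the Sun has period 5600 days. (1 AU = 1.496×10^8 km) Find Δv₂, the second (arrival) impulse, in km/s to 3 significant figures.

From Kepler's third law T² = 4π²r³/μ at r = 9.23×10^8 km, T = 5600 days = 5600 × 86400 s = 4.8384×10^8 s: μ = 4π²r³/T² = 1.32605×10^11 km³/s².
In km: r₁ = 6.17 × 1.496×10^8 = 9.23032×10^8 km; r₂ = 1.45 × 1.496×10^8 = 2.1692×10^8 km.
Transfer-ellipse semi-major axis a_t = (r₁ + r₂)/2 = (9.23032×10^8 + 2.1692×10^8)/2 = 5.69976×10^8 km.
On the circular orbit at r = 2.1692×10^8 km, v_c = √(μ/r) = 24.725 km/s.
Vis-viva on the transfer ellipse at r = 2.1692×10^8 km gives v_t = √[μ(2/r − 1/a_t)] = 31.464 km/s.
Δv₂ = |v_t − v_c| = |31.464 − 24.725| = 6.739 km/s.

Δv₂ = 6.74 km/s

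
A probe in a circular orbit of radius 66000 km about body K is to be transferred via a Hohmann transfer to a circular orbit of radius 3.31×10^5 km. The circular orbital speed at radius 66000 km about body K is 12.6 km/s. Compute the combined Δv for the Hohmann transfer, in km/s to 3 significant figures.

Δv = 6.05 km/s

From the circular-orbit relation v² = μ/r at r = 66000 km: μ = v²r = (12.6)² × 66000 = 1.04782×10^7 km³/s².
Transfer-ellipse semi-major axis a_t = (r₁ + r₂)/2 = (66000 + 3.310×10^5)/2 = 1.985×10^5 km.
At r₁ the circular-orbit speed is v₁ = √(μ/r₁) = 12.600 km/s.
Transfer-orbit speed at r₁ (vis-viva equation): v_p = √[μ(2/r₁ − 1/a_t)] = 16.271 km/s.
First burn Δv₁ = |v_p − v₁| = 3.671 km/s.
At r₂, v₂ = √(μ/r₂) = 5.626 km/s.
Transfer-orbit speed at r₂: v_a = √[μ(2/r₂ − 1/a_t)] = 3.244 km/s.
Second burn Δv₂ = |v₂ − v_a| = 2.382 km/s.
Δv = Δv₁ + Δv₂ = 3.671 + 2.382 = 6.053 km/s.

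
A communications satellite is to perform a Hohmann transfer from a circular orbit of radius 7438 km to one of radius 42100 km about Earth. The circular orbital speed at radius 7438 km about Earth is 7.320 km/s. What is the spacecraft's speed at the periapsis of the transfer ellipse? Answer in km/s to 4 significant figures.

From the circular-orbit relation v² = μ/r at r = 7438 km: μ = v²r = (7.320)² × 7438 = 3.98546×10^5 km³/s².
The Hohmann ellipse has a_t = (r₁ + r₂)/2 = 24769 km.
At periapsis, r = 7438 km.
Vis-viva: v = √[μ(2/r − 1/a_t)] = √[3.98546×10^5 × (2/7438 − 1/24769)] = 9.543 km/s.

v = 9.543 km/s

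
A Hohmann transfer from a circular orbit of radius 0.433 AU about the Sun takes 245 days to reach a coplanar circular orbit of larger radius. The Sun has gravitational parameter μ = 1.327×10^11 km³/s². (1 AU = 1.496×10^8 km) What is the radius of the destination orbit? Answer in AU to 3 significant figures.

In km: r₁ = 0.433 × 1.496×10^8 = 6.47768×10^7 km.
Transfer time t = 245 days = 2.1168×10^7 s, and t = π√(a_t³/μ).
So a_t = (μ t²/π²)^(1/3) = (1.327×10^11 × (2.1168×10^7)² / π²)^(1/3) = 1.8196×10^8 km.
Since a_t = (r₁ + r₂)/2, r₂ = 2a_t − r₁ = 2×1.8196×10^8 − 6.47768×10^7 = 2.991432×10^8 km.
In AU: r₂ = 2.991432×10^8 / 1.496×10^8 = 2.00 AU.

r₂ = 2.00 AU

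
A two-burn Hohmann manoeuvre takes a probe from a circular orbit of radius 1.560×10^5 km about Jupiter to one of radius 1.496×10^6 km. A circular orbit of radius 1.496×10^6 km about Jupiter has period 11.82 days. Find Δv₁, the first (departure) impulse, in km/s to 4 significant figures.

From Kepler's third law T² = 4π²r³/μ at r = 1.496×10^6 km, T = 11.82 days = 11.82 × 86400 s = 1.021248×10^6 s: μ = 4π²r³/T² = 1.26734×10^8 km³/s².
Semi-major axis of the transfer orbit: a_t = (1.560×10^5 + 1.496×10^6)/2 = 8.260×10^5 km.
Circular speed at r = 1.560×10^5 km: v_c = √(μ/r) = 28.5026 km/s.
Transfer-orbit speed at the same r (vis-viva, a = a_t): v_t = √[μ(2/r − 1/a_t)] = 38.3583 km/s.
Δv₁ = |v_t − v_c| = |38.3583 − 28.5026| = 9.856 km/s.

Δv₁ = 9.856 km/s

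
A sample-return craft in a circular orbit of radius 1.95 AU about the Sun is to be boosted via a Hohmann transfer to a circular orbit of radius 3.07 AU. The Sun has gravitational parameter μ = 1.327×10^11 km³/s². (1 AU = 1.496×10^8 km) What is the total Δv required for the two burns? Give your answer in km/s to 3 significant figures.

Δv = 4.28 km/s

In km: r₁ = 1.95 × 1.496×10^8 = 2.9172×10^8 km; r₂ = 3.07 × 1.496×10^8 = 4.59272×10^8 km.
Semi-major axis of the transfer orbit: a_t = (2.9172×10^8 + 4.59272×10^8)/2 = 3.75496×10^8 km.
Circular speed at r₁: v₁ = √(μ/r₁) = √(1.327×10^11/2.9172×10^8) = 21.32811 km/s.
On the transfer ellipse at r₁, vis-viva equation gives v_p = √[μ(2/r₁ − 1/a_t)] = 23.58765 km/s.
First burn Δv₁ = |v_p − v₁| = 2.2595 km/s.
Circular speed at r₂: v₂ = √(μ/r₂) = 16.9981 km/s.
Transfer-orbit speed at r₂: v_a = √[μ(2/r₂ − 1/a_t)] = 14.9824 km/s.
Second burn Δv₂ = |v₂ − v_a| = 2.0157 km/s.
Δv = Δv₁ + Δv₂ = 2.2595 + 2.0157 = 4.275 km/s.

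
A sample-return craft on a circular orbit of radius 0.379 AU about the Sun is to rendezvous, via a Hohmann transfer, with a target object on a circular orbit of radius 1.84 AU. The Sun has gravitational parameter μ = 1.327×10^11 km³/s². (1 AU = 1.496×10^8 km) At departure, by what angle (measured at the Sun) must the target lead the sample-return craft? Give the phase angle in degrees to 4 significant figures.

φ = 95.72°

In km: r₁ = 0.379 × 1.496×10^8 = 5.66984×10^7 km; r₂ = 1.84 × 1.496×10^8 = 2.75264×10^8 km.
Semi-major axis of the transfer orbit: a_t = (5.66984×10^7 + 2.75264×10^8)/2 = 1.659812×10^8 km.
The half-period of the transfer ellipse is t = π√(a_t³/μ) = 1.844×10^7 s.
The target's mean motion on its circular orbit is ω₂ = √(μ/r₂³) = 7.976×10^-8 rad/s.
Angle swept by the target during transfer: ω₂·t = 1.471 rad = 84.28°.
The sample-return craft traverses 180° on the transfer ellipse, so the target must lead by 180° − 84.28° = 95.72°.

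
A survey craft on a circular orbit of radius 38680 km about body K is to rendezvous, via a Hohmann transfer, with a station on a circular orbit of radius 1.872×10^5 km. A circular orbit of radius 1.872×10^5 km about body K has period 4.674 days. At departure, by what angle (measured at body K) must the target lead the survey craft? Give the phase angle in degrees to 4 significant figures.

φ = 95.65°

From Kepler's third law T² = 4π²r³/μ at r = 1.872×10^5 km, T = 4.674 days = 4.674 × 86400 s = 4.038336×10^5 s: μ = 4π²r³/T² = 1.58808×10^6 km³/s².
Transfer-ellipse semi-major axis a_t = (r₁ + r₂)/2 = (38680 + 1.872×10^5)/2 = 1.1294×10^5 km.
The half-period of the transfer ellipse is t = π√(a_t³/μ) = 94621 s.
Target angular speed ω₂ = √(μ/r₂³) = 1.5559×10^-5 rad/s.
Angle swept by the target during transfer: ω₂·t = 1.4722 rad = 84.35°.
Arrival is 180° from departure on the ellipse, so φ = 180° − 84.35° = 95.65°.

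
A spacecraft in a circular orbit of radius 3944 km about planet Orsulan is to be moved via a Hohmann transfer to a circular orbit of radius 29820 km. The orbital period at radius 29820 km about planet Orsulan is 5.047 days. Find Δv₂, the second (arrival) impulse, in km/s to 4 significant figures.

Δv₂ = 0.2220 km/s

From Kepler's third law T² = 4π²r³/μ at r = 29820 km, T = 5.047 days = 5.047 × 86400 s = 4.360608×10^5 s: μ = 4π²r³/T² = 5505.40 km³/s².
Semi-major axis of the transfer orbit: a_t = (3944 + 29820)/2 = 16882 km.
Circular speed at r = 29820 km: v_c = √(μ/r) = 0.4297 km/s.
Vis-viva on the transfer ellipse at r = 29820 km gives v_t = √[μ(2/r − 1/a_t)] = 0.2077 km/s.
Δv₂ = |v_t − v_c| = |0.2077 − 0.4297| = 0.2220 km/s.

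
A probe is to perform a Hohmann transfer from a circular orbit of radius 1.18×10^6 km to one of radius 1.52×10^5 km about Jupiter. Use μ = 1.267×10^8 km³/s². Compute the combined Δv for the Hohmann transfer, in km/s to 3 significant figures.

Δv = 15.0 km/s

Transfer-ellipse semi-major axis a_t = (r₁ + r₂)/2 = (1.180×10^6 + 1.520×10^5)/2 = 6.660×10^5 km.
Circular speed at r₁: v₁ = √(μ/r₁) = √(1.267×10^8/1.180×10^6) = 10.362 km/s.
On the transfer ellipse at r₁, vis-viva equation gives v_a = √[μ(2/r₁ − 1/a_t)] = 4.9503 km/s.
First burn Δv₁ = |v_a − v₁| = 5.412 km/s.
At r₂, v₂ = √(μ/r₂) = 28.871 km/s.
Transfer-orbit speed at r₂: v_p = √[μ(2/r₂ − 1/a_t)] = 38.430 km/s.
Second burn Δv₂ = |v₂ − v_p| = 9.559 km/s.
Δv = Δv₁ + Δv₂ = 5.412 + 9.559 = 14.97 km/s.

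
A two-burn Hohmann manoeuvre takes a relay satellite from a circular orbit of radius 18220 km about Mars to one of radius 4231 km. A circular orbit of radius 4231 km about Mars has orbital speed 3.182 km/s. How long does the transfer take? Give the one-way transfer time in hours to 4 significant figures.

From the circular-orbit relation v² = μ/r at r = 4231 km: μ = v²r = (3.182)² × 4231 = 42839.4 km³/s².
Semi-major axis of the transfer orbit: a_t = (18220 + 4231)/2 = 11225.5 km.
By Kepler's third law the transfer-orbit period is T = 2π√(a_t³/μ), so t = T/2 = 18052.5 s.
Converting: 18052.5 s ÷ 3600 s/hour = 5.015 hours.

t = 5.015 hours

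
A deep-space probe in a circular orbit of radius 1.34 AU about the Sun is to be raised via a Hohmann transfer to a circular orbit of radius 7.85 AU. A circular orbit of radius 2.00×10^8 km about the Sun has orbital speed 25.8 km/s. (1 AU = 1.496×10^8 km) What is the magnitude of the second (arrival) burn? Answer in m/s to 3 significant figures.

Δv₂ = 4900 m/s

From the circular-orbit relation v² = μ/r at r = 2.00×10^8 km: μ = v²r = (25.8)² × 2.00×10^8 = 1.33128×10^11 km³/s².
In km: r₁ = 1.34 × 1.496×10^8 = 2.00464×10^8 km; r₂ = 7.85 × 1.496×10^8 = 1.17436×10^9 km.
The Hohmann ellipse has a_t = (r₁ + r₂)/2 = 6.87412×10^8 km.
On the circular orbit at r = 1.17436×10^9 km, v_c = √(μ/r) = 10.647 km/s.
Vis-viva on the transfer ellipse at r = 1.17436×10^9 km gives v_t = √[μ(2/r − 1/a_t)] = 5.7497 km/s.
Δv₂ = |v_t − v_c| = |5.7497 − 10.647| = 4.897 km/s.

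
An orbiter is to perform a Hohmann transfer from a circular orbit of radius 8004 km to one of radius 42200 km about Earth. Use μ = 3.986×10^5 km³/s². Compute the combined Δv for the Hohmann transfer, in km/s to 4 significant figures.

The Hohmann ellipse has a_t = (r₁ + r₂)/2 = 25102 km.
Circular speed at r₁: v₁ = √(μ/r₁) = √(3.986×10^5/8004) = 7.057 km/s.
Transfer-orbit speed at r₁ (v² = μ(2/r − 1/a)): v_p = √[μ(2/r₁ − 1/a_t)] = 9.150 km/s.
First burn Δv₁ = |v_p − v₁| = 2.093 km/s.
Circular speed at r₂: v₂ = √(μ/r₂) = 3.073 km/s.
Transfer-orbit speed at r₂: v_a = √[μ(2/r₂ − 1/a_t)] = 1.735 km/s.
Second burn Δv₂ = |v₂ − v_a| = 1.338 km/s.
Total Δv = Δv₁ + Δv₂ = 3.431 km/s.

Δv = 3.431 km/s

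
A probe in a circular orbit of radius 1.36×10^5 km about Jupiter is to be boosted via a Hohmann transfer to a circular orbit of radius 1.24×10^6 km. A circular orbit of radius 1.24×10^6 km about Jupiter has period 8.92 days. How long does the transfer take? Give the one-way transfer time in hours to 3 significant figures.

t = 44.2 hours

From Kepler's third law T² = 4π²r³/μ at r = 1.24×10^6 km, T = 8.92 days = 8.92 × 86400 s = 7.70688×10^5 s: μ = 4π²r³/T² = 1.26727×10^8 km³/s².
Transfer-ellipse semi-major axis a_t = (r₁ + r₂)/2 = (1.360×10^5 + 1.240×10^6)/2 = 6.880×10^5 km.
Half the transfer-orbit period gives t = π√(a_t³/μ) = 1.5926×10^5 s.
Converting: 1.5926×10^5 s ÷ 3600 s/hour = 44.2 hours.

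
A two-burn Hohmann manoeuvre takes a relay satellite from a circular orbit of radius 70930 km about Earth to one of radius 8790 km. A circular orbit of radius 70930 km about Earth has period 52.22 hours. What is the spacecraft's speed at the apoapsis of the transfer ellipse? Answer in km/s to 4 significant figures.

From Kepler's third law T² = 4π²r³/μ at r = 70930 km, T = 52.22 hours = 52.22 × 3600 s = 1.87992×10^5 s: μ = 4π²r³/T² = 3.98631×10^5 km³/s².
Semi-major axis of the transfer orbit: a_t = (70930 + 8790)/2 = 39860 km.
At apoapsis, r = 70930 km.
Vis-viva: v = √[μ(2/r − 1/a_t)] = √[3.98631×10^5 × (2/70930 − 1/39860)] = 1.113 km/s.

v = 1.113 km/s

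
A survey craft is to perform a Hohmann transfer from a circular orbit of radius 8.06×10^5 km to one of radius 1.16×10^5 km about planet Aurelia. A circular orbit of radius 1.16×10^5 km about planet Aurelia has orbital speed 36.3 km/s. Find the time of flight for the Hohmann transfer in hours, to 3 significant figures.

t = 22.1 hours

From the circular-orbit relation v² = μ/r at r = 1.16×10^5 km: μ = v²r = (36.3)² × 1.16×10^5 = 1.52852×10^8 km³/s².
Semi-major axis of the transfer orbit: a_t = (8.060×10^5 + 1.160×10^5)/2 = 4.610×10^5 km.
Transfer time t = π√(a_t³/μ) = π√((4.610×10^5)³ / 1.52852×10^8) = 79540 s.
Converting: 79540 s ÷ 3600 s/hour = 22.1 hours.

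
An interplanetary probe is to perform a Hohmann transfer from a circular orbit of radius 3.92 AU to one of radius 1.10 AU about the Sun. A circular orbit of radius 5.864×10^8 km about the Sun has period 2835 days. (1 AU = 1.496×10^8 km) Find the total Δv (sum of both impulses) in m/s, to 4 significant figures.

Δv = 12170 m/s

From Kepler's third law T² = 4π²r³/μ at r = 5.864×10^8 km, T = 2835 days = 2835 × 86400 s = 2.44944×10^8 s: μ = 4π²r³/T² = 1.32681×10^11 km³/s².
In km: r₁ = 3.92 × 1.496×10^8 = 5.86432×10^8 km; r₂ = 1.10 × 1.496×10^8 = 1.6456×10^8 km.
The Hohmann ellipse has a_t = (r₁ + r₂)/2 = 3.75496×10^8 km.
Circular speed at r₁: v₁ = √(μ/r₁) = √(1.32681×10^11/5.86432×10^8) = 15.042 km/s.
Transfer-orbit speed at r₁ (vis-viva equation): v_a = √[μ(2/r₁ − 1/a_t)] = 9.9576 km/s.
First burn Δv₁ = |v_a − v₁| = 5.084 km/s.
At r₂, v₂ = √(μ/r₂) = 28.395 km/s.
Transfer-orbit speed at r₂: v_p = √[μ(2/r₂ − 1/a_t)] = 35.485 km/s.
Second burn Δv₂ = |v₂ − v_p| = 7.090 km/s.
Total Δv = Δv₁ + Δv₂ = 12.17 km/s.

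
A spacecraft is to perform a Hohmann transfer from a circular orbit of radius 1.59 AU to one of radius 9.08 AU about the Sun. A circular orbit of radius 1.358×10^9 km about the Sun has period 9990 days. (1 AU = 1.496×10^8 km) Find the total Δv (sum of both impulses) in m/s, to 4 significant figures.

Δv = 11680 m/s

From Kepler's third law T² = 4π²r³/μ at r = 1.358×10^9 km, T = 9990 days = 9990 × 86400 s = 8.63136×10^8 s: μ = 4π²r³/T² = 1.32709×10^11 km³/s².
In km: r₁ = 1.59 × 1.496×10^8 = 2.37864×10^8 km; r₂ = 9.08 × 1.496×10^8 = 1.358368×10^9 km.
The Hohmann ellipse has a_t = (r₁ + r₂)/2 = 7.98116×10^8 km.
Circular speed at r₁: v₁ = √(μ/r₁) = √(1.32709×10^11/2.37864×10^8) = 23.620 km/s.
Transfer-orbit speed at r₁ (vis-viva equation): v_p = √[μ(2/r₁ − 1/a_t)] = 30.815 km/s.
First burn Δv₁ = |v_p − v₁| = 7.195 km/s.
At r₂, v₂ = √(μ/r₂) = 9.884 km/s.
Transfer-orbit speed at r₂: v_a = √[μ(2/r₂ − 1/a_t)] = 5.396 km/s.
Second burn Δv₂ = |v₂ − v_a| = 4.488 km/s.
Total Δv = Δv₁ + Δv₂ = 11.68 km/s.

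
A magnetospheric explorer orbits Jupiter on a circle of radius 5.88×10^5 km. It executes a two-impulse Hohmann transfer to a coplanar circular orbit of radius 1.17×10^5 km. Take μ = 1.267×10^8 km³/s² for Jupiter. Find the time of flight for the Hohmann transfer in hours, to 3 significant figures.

t = 16.2 hours

Transfer-ellipse semi-major axis a_t = (r₁ + r₂)/2 = (5.880×10^5 + 1.170×10^5)/2 = 3.525×10^5 km.
By Kepler's third law the transfer-orbit period is T = 2π√(a_t³/μ), so t = T/2 = 58410 s.
Converting: 58410 s ÷ 3600 s/hour = 16.2 hours.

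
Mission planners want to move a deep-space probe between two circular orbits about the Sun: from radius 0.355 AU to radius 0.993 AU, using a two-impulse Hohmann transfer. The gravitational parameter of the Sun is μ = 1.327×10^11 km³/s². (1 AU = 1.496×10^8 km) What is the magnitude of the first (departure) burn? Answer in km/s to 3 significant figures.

In km: r₁ = 0.355 × 1.496×10^8 = 5.3108×10^7 km; r₂ = 0.993 × 1.496×10^8 = 1.485528×10^8 km.
Transfer-ellipse semi-major axis a_t = (r₁ + r₂)/2 = (5.3108×10^7 + 1.485528×10^8)/2 = 1.008304×10^8 km.
Circular speed at r = 5.3108×10^7 km: v_c = √(μ/r) = 49.987 km/s.
Transfer-orbit speed at the same r (vis-viva, a = a_t): v_t = √[μ(2/r − 1/a_t)] = 60.674 km/s.
Δv₁ = |v_t − v_c| = |60.674 − 49.987| = 10.69 km/s.

Δv₁ = 10.7 km/s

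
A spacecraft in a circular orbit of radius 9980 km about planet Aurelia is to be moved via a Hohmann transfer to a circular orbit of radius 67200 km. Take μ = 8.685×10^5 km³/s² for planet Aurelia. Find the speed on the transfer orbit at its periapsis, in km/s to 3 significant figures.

v = 12.3 km/s

Semi-major axis of the transfer orbit: a_t = (9980 + 67200)/2 = 38590 km.
The periapsis of the transfer ellipse is at r = 9980 km.
From the vis-viva equation, v = √[μ(2/r − 1/a_t)] = 12.31 km/s.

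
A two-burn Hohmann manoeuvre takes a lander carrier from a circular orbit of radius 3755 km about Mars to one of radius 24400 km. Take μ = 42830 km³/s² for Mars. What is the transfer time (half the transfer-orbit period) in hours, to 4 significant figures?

Semi-major axis of the transfer orbit: a_t = (3755 + 24400)/2 = 14077.5 km.
Transfer time t = π√(a_t³/μ) = π√((14077.5)³ / 42830) = 25355 s.
Converting: 25355 s ÷ 3600 s/hour = 7.043 hours.

t = 7.043 hours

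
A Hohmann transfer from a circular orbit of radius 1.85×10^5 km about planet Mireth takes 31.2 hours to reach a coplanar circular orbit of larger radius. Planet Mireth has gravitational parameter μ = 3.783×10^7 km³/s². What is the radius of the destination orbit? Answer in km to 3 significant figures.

Transfer time t = 31.2 hours = 1.1232×10^5 s, and t = π√(a_t³/μ).
So a_t = (μ t²/π²)^(1/3) = (3.783×10^7 × (1.1232×10^5)² / π²)^(1/3) = 3.6432×10^5 km.
Since a_t = (r₁ + r₂)/2, r₂ = 2a_t − r₁ = 2×3.6432×10^5 − 1.850×10^5 = 5.4364×10^5 km.

r₂ = 5.44×10^5 km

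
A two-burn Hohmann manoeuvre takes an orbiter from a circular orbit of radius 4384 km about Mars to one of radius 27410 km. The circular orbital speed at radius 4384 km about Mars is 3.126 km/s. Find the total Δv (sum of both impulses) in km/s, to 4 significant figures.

From the circular-orbit relation v² = μ/r at r = 4384 km: μ = v²r = (3.126)² × 4384 = 42839.9 km³/s².
Transfer-ellipse semi-major axis a_t = (r₁ + r₂)/2 = (4384 + 27410)/2 = 15897 km.
At r₁ the circular-orbit speed is v₁ = √(μ/r₁) = 3.1260 km/s.
Transfer-orbit speed at r₁ (v² = μ(2/r − 1/a)): v_p = √[μ(2/r₁ − 1/a_t)] = 4.1047 km/s.
First burn Δv₁ = |v_p − v₁| = 0.9787 km/s.
At r₂, v₂ = √(μ/r₂) = 1.2502 km/s.
Transfer-orbit speed at r₂: v_a = √[μ(2/r₂ − 1/a_t)] = 0.65652 km/s.
Second burn Δv₂ = |v₂ − v_a| = 0.5937 km/s.
Δv = Δv₁ + Δv₂ = 0.9787 + 0.5937 = 1.572 km/s.

Δv = 1.572 km/s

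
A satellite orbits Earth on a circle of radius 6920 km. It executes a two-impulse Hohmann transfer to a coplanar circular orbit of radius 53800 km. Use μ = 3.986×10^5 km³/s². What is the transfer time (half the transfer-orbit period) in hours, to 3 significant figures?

t = 7.31 hours

The Hohmann ellipse has a_t = (r₁ + r₂)/2 = 30360 km.
By Kepler's third law the transfer-orbit period is T = 2π√(a_t³/μ), so t = T/2 = 26320 s.
Converting: 26320 s ÷ 3600 s/hour = 7.31 hours.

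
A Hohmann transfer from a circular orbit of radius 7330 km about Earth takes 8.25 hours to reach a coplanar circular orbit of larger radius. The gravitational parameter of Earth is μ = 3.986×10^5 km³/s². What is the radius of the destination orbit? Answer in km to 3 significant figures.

Transfer time t = 8.25 hours = 29700 s, and t = π√(a_t³/μ).
So a_t = (μ t²/π²)^(1/3) = (3.986×10^5 × (29700)² / π²)^(1/3) = 32904 km.
Since a_t = (r₁ + r₂)/2, r₂ = 2a_t − r₁ = 2×32904 − 7330 = 58478 km.

r₂ = 58500 km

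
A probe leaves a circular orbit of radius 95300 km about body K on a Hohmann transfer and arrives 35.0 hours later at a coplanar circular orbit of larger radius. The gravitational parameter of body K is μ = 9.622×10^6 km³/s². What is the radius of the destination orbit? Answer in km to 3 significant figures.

Transfer time t = 35.0 hours = 1.260×10^5 s, and t = π√(a_t³/μ).
So a_t = (μ t²/π²)^(1/3) = (9.622×10^6 × (1.260×10^5)² / π²)^(1/3) = 2.4921×10^5 km.
Since a_t = (r₁ + r₂)/2, r₂ = 2a_t − r₁ = 2×2.4921×10^5 − 95300 = 4.0312×10^5 km.

r₂ = 4.03×10^5 km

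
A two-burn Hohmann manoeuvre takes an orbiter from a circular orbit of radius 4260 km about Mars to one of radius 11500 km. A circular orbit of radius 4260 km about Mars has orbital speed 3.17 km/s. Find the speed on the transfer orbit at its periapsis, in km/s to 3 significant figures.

v = 3.83 km/s

From the circular-orbit relation v² = μ/r at r = 4260 km: μ = v²r = (3.17)² × 4260 = 42808.3 km³/s².
The Hohmann ellipse has a_t = (r₁ + r₂)/2 = 7880 km.
The periapsis of the transfer ellipse is at r = 4260 km.
Vis-viva: v = √[μ(2/r − 1/a_t)] = √[42808.3 × (2/4260 − 1/7880)] = 3.830 km/s.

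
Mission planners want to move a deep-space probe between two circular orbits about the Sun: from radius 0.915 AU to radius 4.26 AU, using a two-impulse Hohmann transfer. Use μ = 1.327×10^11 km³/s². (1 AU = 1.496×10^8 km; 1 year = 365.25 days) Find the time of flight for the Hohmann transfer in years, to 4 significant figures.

t = 2.081 years

In km: r₁ = 0.915 × 1.496×10^8 = 1.36884×10^8 km; r₂ = 4.26 × 1.496×10^8 = 6.37296×10^8 km.
Semi-major axis of the transfer orbit: a_t = (1.36884×10^8 + 6.37296×10^8)/2 = 3.8709×10^8 km.
Half the transfer-orbit period gives t = π√(a_t³/μ) = 6.568×10^7 s.
Converting: 6.568×10^7 s ÷ 3.15576×10^7 s/year (365.25 × 86400) = 2.081 years.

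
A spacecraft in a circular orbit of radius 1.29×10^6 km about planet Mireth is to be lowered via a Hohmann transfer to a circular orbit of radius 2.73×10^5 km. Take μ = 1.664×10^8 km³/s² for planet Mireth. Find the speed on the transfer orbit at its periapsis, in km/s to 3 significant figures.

Transfer-ellipse semi-major axis a_t = (r₁ + r₂)/2 = (1.290×10^6 + 2.730×10^5)/2 = 7.815×10^5 km.
At periapsis, r = 2.730×10^5 km.
From the vis-viva equation, v = √[μ(2/r − 1/a_t)] = 31.72 km/s.

v = 31.7 km/s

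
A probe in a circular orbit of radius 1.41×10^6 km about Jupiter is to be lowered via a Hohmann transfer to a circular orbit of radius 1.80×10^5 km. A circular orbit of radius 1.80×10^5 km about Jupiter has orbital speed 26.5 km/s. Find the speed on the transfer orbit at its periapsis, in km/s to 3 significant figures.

v = 35.3 km/s

From the circular-orbit relation v² = μ/r at r = 1.80×10^5 km: μ = v²r = (26.5)² × 1.80×10^5 = 1.26405×10^8 km³/s².
Transfer-ellipse semi-major axis a_t = (r₁ + r₂)/2 = (1.410×10^6 + 1.800×10^5)/2 = 7.950×10^5 km.
At periapsis, r = 1.800×10^5 km.
Applying v² = μ(2/r − 1/a_t): v = 35.29 km/s.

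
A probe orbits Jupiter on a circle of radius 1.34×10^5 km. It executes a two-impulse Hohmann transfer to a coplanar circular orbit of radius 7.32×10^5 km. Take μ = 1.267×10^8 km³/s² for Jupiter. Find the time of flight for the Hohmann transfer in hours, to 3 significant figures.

Transfer-ellipse semi-major axis a_t = (r₁ + r₂)/2 = (1.340×10^5 + 7.320×10^5)/2 = 4.330×10^5 km.
Transfer time t = π√(a_t³/μ) = π√((4.330×10^5)³ / 1.267×10^8) = 79520 s.
Converting: 79520 s ÷ 3600 s/hour = 22.1 hours.

t = 22.1 hours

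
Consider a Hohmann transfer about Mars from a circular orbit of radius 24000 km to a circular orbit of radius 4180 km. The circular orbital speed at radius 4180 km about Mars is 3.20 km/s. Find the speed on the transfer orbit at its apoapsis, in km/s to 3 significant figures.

From the circular-orbit relation v² = μ/r at r = 4180 km: μ = v²r = (3.20)² × 4180 = 42803.2 km³/s².
The Hohmann ellipse has a_t = (r₁ + r₂)/2 = 14090 km.
The apoapsis of the transfer ellipse is at r = 24000 km.
From the vis-viva equation, v = √[μ(2/r − 1/a_t)] = 0.7274 km/s.

v = 0.727 km/s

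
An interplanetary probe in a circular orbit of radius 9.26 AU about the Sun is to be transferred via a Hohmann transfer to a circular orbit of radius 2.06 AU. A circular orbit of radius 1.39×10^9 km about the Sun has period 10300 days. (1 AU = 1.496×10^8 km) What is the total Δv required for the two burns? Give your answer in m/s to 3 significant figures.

From Kepler's third law T² = 4π²r³/μ at r = 1.39×10^9 km, T = 10300 days = 10300 × 86400 s = 8.8992×10^8 s: μ = 4π²r³/T² = 1.33876×10^11 km³/s².
In km: r₁ = 9.26 × 1.496×10^8 = 1.385296×10^9 km; r₂ = 2.06 × 1.496×10^8 = 3.08176×10^8 km.
The Hohmann ellipse has a_t = (r₁ + r₂)/2 = 8.46736×10^8 km.
At r₁ the circular-orbit speed is v₁ = √(μ/r₁) = 9.831 km/s.
Transfer-orbit speed at r₁ (vis-viva): v_a = √[μ(2/r₁ − 1/a_t)] = 5.931 km/s.
First burn Δv₁ = |v_a − v₁| = 3.900 km/s.
Circular speed at r₂: v₂ = √(μ/r₂) = 20.8426 km/s.
Transfer-orbit speed at r₂: v_p = √[μ(2/r₂ − 1/a_t)] = 26.6593 km/s.
Second burn Δv₂ = |v₂ − v_p| = 5.817 km/s.
Δv = Δv₁ + Δv₂ = 3.900 + 5.817 = 9.717 km/s.

Δv = 9720 m/s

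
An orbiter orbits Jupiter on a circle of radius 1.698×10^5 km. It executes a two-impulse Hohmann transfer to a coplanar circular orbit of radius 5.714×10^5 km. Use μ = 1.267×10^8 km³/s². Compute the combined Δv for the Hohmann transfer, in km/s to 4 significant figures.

Semi-major axis of the transfer orbit: a_t = (1.698×10^5 + 5.714×10^5)/2 = 3.706×10^5 km.
At r₁ the circular-orbit speed is v₁ = √(μ/r₁) = 27.3161 km/s.
On the transfer ellipse at r₁, vis-viva gives v_p = √[μ(2/r₁ − 1/a_t)] = 33.9185 km/s.
First burn Δv₁ = |v_p − v₁| = 6.602 km/s.
Circular speed at r₂: v₂ = √(μ/r₂) = 14.8908 km/s.
Transfer-orbit speed at r₂: v_a = √[μ(2/r₂ − 1/a_t)] = 10.0794 km/s.
Second burn Δv₂ = |v₂ − v_a| = 4.811 km/s.
Total Δv = Δv₁ + Δv₂ = 11.41 km/s.

Δv = 11.41 km/s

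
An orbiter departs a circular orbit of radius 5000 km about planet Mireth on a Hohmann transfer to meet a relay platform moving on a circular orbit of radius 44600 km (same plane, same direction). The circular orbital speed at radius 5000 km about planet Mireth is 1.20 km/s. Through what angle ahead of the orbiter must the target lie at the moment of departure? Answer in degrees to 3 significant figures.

φ = 105°

From the circular-orbit relation v² = μ/r at r = 5000 km: μ = v²r = (1.20)² × 5000 = 7200.00 km³/s².
The Hohmann ellipse has a_t = (r₁ + r₂)/2 = 24800 km.
Transfer time t = π√(a_t³/μ) = 1.445976×10^5 s.
Target angular speed ω₂ = √(μ/r₂³) = 9.008738×10^-6 rad/s.
Angle swept by the target during transfer: ω₂·t = 1.30264 rad = 74.64°.
The orbiter traverses 180° on the transfer ellipse, so the target must lead by 180° − 74.64° = 105°.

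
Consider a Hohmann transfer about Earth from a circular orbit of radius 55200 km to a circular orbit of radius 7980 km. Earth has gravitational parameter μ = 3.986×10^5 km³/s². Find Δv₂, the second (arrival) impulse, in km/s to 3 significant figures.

The Hohmann ellipse has a_t = (r₁ + r₂)/2 = 31590 km.
On the circular orbit at r = 7980 km, v_c = √(μ/r) = 7.0675 km/s.
Vis-viva on the transfer ellipse at r = 7980 km gives v_t = √[μ(2/r − 1/a_t)] = 9.3425 km/s.
Δv₂ = |v_t − v_c| = |9.3425 − 7.0675| = 2.275 km/s.

Δv₂ = 2.27 km/s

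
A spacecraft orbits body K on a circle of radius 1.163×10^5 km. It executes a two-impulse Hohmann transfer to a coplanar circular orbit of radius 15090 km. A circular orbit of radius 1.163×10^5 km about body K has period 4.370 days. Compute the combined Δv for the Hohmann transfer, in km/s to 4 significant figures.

From Kepler's third law T² = 4π²r³/μ at r = 1.163×10^5 km, T = 4.370 days = 4.370 × 86400 s = 3.77568×10^5 s: μ = 4π²r³/T² = 4.35621×10^5 km³/s².
Transfer-ellipse semi-major axis a_t = (r₁ + r₂)/2 = (1.163×10^5 + 15090)/2 = 65695 km.
At r₁ the circular-orbit speed is v₁ = √(μ/r₁) = 1.9354 km/s.
Transfer-orbit speed at r₁ (v² = μ(2/r − 1/a)): v_a = √[μ(2/r₁ − 1/a_t)] = 0.92756 km/s.
First burn Δv₁ = |v_a − v₁| = 1.008 km/s.
At r₂, v₂ = √(μ/r₂) = 5.373 km/s.
Transfer-orbit speed at r₂: v_p = √[μ(2/r₂ − 1/a_t)] = 7.149 km/s.
Second burn Δv₂ = |v₂ − v_p| = 1.776 km/s.
Total Δv = Δv₁ + Δv₂ = 2.784 km/s.

Δv = 2.784 km/s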